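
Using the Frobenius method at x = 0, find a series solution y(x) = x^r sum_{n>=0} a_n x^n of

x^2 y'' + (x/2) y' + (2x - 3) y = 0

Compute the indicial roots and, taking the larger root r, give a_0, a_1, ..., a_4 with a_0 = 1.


Write in Frobenius form y'' + (p(x)/x) y' + (q(x)/x^2) y = 0:
  p(x) = 1/2,  q(x) = 2x - 3.
Indicial equation: r(r-1) + (1/2) r + (-3) = 0 -> roots r_1 = 2, r_2 = -3/2.
Take r = r_1 = 2. Let y(x) = x^r sum_{n>=0} a_n x^n with a_0 = 1.
Substitute y = x^r sum a_n x^n and match x^{r+n}. The recurrence is
  D(n) a_n + 2 a_{n-1} = 0,  where D(n) = (r+n)(r+n-1) + (1/2)(r+n) + (-3).
  a_n = -2 / D(n) * a_{n-1}.
Since the indicial polynomial factors as (r - r_1)(r - r_2), D(n) = (r_1 + n - r_1)(r_1 + n - r_2) = n(n + 7/2).
Evaluating step by step (a_0 = 1):
  n = 1: D(1) = 1(1 + 7/2) = 9/2; numerator = -2(1) = -2; a_1 = (-2)/(9/2) = -4/9
  n = 2: D(2) = 2(2 + 7/2) = 11; numerator = -2(-4/9) = 8/9; a_2 = (8/9)/(11) = 8/99
  n = 3: D(3) = 3(3 + 7/2) = 39/2; numerator = -2(8/99) = -16/99; a_3 = (-16/99)/(39/2) = -32/3861
  n = 4: D(4) = 4(4 + 7/2) = 30; numerator = -2(-32/3861) = 64/3861; a_4 = (64/3861)/(30) = 32/57915

r = 2; a_0 = 1; a_1 = -4/9; a_2 = 8/99; a_3 = -32/3861; a_4 = 32/57915


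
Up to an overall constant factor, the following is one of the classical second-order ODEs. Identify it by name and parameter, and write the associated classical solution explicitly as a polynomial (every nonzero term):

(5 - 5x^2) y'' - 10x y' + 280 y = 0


All three coefficients share the factor 5; dividing through by 5 gives  (1 - x^2) y'' - 2x y' + 56 y = 0.
This matches the Legendre equation (1 - x^2) y'' - 2x y' + n(n+1) y = 0 (note the -2x y' term) with n(n+1) = 56, so n = 7; the polynomial solution is P_7(x).
With y = sum_k a_k x^k, matching x^k gives (k+2)(k+1) a_{k+2} = [k(k+1) - n(n+1)] a_k = (k - 7)(k + 8) a_k. The right side vanishes at k = 7, so the series with the parity of 7 terminates at degree 7.
Standard normalization (P_n(1) = 1): leading coefficient (2n)!/(2^n (n!)^2) = 87178291200/(128*25401600) = 429/16, so a_7 = 429/16. Work downward with a_k = (k+1)(k+2) a_{k+2} / ((k - 7)(k + 8)):
  a_5 = (6)(7)(429/16) / ((5 - 7)(5 + 8)) = (9009/8)/(-26) = -693/16
  a_3 = (4)(5)(-693/16) / ((3 - 7)(3 + 8)) = (-3465/4)/(-44) = 315/16
  a_1 = (2)(3)(315/16) / ((1 - 7)(1 + 8)) = (945/8)/(-54) = -35/16
Hence P_7(x) = 429 x^7/16 - 693 x^5/16 + 315 x^3/16 - 35 x/16.

P_7(x); series = 429 x^7/16 - 693 x^5/16 + 315 x^3/16 - 35 x/16


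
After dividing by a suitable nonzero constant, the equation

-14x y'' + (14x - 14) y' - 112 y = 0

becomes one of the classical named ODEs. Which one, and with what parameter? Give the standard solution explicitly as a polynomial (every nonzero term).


All three coefficients share the factor -14; dividing through by -14 gives  x y'' + (1 - x) y' + 8 y = 0.
This matches the Laguerre equation x y'' + (1 - x) y' + n y = 0 with n = 8; the polynomial solution is L_8(x).
With y = sum_k a_k x^k, matching x^k gives (k+1)k a_{k+1} + (k+1) a_{k+1} - k a_k + n a_k = 0, i.e. (k+1)^2 a_{k+1} = (k - n) a_k = (k - 8) a_k. The right side vanishes at k = 8, so the series terminates at degree 8.
Standard normalization L_n(0) = 1 gives a_0 = 1. Work upward with a_{k+1} = (k - 8) a_k / (k+1)^2:
  a_1 = (0 - 8)(1) / 1^2 = -8/1 = -8
  a_2 = (1 - 8)(-8) / 2^2 = 56/4 = 14
  a_3 = (2 - 8)(14) / 3^2 = -84/9 = -28/3
  a_4 = (3 - 8)(-28/3) / 4^2 = (140/3)/16 = 35/12
  a_5 = (4 - 8)(35/12) / 5^2 = (-35/3)/25 = -7/15
  a_6 = (5 - 8)(-7/15) / 6^2 = (7/5)/36 = 7/180
  a_7 = (6 - 8)(7/180) / 7^2 = (-7/90)/49 = -1/630
  a_8 = (7 - 8)(-1/630) / 8^2 = (1/630)/64 = 1/40320
Hence L_8(x) = x^8/40320 - x^7/630 + 7 x^6/180 - 7 x^5/15 + 35 x^4/12 - 28 x^3/3 + 14 x^2 - 8 x + 1.

L_8(x); series = x^8/40320 - x^7/630 + 7 x^6/180 - 7 x^5/15 + 35 x^4/12 - 28 x^3/3 + 14 x^2 - 8 x + 1


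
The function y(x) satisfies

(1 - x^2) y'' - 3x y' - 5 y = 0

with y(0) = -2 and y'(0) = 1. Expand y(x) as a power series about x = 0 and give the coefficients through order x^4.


Ansatz: y(x) = sum_{n>=0} a_n x^n, so y'(x) = sum_{n>=1} n a_n x^(n-1) and y''(x) = sum_{n>=2} n(n-1) a_n x^(n-2).
Substitute into P(x) y'' + Q(x) y' + R(x) y = 0 with P(x) = 1 - x^2, Q(x) = -3x, R(x) = -5, and match powers of x.
Initial conditions: a_0 = -2, a_1 = 1.
Setting the coefficient of each power of x to zero and solving order by order (substituting the coefficients already found):
  x^0: 2 a_2 - 5 a_0 = 0  ->  2 a_2 = 5 a_0 = -10  ->  a_2 = -5
  x^1: 6 a_3 - 8 a_1 = 0  ->  6 a_3 = 8 a_1 = 8  ->  a_3 = 4/3
  x^2: 12 a_4 - 13 a_2 = 0  ->  12 a_4 = 13 a_2 = -65  ->  a_4 = -65/12
Truncated series: y(x) = -2 + x - 5 x^2 + (4/3) x^3 - (65/12) x^4 + O(x^5).

a_0 = -2; a_1 = 1; a_2 = -5; a_3 = 4/3; a_4 = -65/12


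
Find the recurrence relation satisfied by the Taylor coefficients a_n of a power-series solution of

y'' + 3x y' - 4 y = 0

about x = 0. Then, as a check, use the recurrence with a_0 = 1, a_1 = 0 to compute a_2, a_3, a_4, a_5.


Substitute y = sum_n a_n x^n.
y''(x) has coefficient (n+2)(n+1) a_{n+2} at x^n;
3 x y'(x) has coefficient 3 n a_n at x^n (shift);
-4 y(x) has coefficient -4 a_n at x^n.
Matching x^n: (n+2)(n+1) a_{n+2} + (3n - 4) a_n = 0.
Thus a_{n+2} = (-3n + 4) / ((n+1)(n+2)) * a_n.

Check with a_0 = 1, a_1 = 0 (apply the recurrence for n = 0, 1, 2, 3): a_0 = 1, a_1 = 0, a_2 = 2, a_3 = 0, a_4 = -1/3, a_5 = 0.

a_(n+2) = (-3n + 4) / ((n+1)(n+2)) * a_n; check: a_0 = 1, a_1 = 0, a_2 = 2, a_3 = 0, a_4 = -1/3, a_5 = 0


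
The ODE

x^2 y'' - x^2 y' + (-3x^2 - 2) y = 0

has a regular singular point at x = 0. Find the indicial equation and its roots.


Divide by x^2 to reach normal form y'' + P_1(x) y' + P_2(x) y = 0 with P_1(x) = -1 and P_2(x) = -3 - 2/x^2.
x = 0 is a singular point because the y-coefficient -3 - 2/x^2 has a pole at x = 0.
It is a regular singular point because x P_1(x) = p(x) = -x and x^2 P_2(x) = q(x) = -3x^2 - 2 are polynomials, hence analytic at x = 0.
p(0) = 0,  q(0) = -2.
Indicial equation: r(r-1) + p(0) r + q(0) = 0, i.e. r^2 + (p(0) - 1) r + q(0) = 0, i.e. r^2 - 1 r - 2 = 0.
Discriminant: (-1)^2 - 4(-2) = 9, so r = (1 ± 3)/2.
Solving: r_1 = 2, r_2 = -1.

indicial: r^2 - 1 r - 2 = 0; roots r_1 = 2, r_2 = -1


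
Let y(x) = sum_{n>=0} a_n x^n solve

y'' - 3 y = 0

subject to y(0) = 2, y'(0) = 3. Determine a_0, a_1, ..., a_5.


Ansatz: y(x) = sum_{n>=0} a_n x^n, so y'(x) = sum_{n>=1} n a_n x^(n-1) and y''(x) = sum_{n>=2} n(n-1) a_n x^(n-2).
Substitute into P(x) y'' + Q(x) y' + R(x) y = 0 with P(x) = 1, Q(x) = 0, R(x) = -3, and match powers of x.
Initial conditions: a_0 = 2, a_1 = 3.
Setting the coefficient of each power of x to zero and solving order by order (substituting the coefficients already found):
  x^0: 2 a_2 - 3 a_0 = 0  ->  2 a_2 = 3 a_0 = 6  ->  a_2 = 3
  x^1: 6 a_3 - 3 a_1 = 0  ->  6 a_3 = 3 a_1 = 9  ->  a_3 = 3/2
  x^2: 12 a_4 - 3 a_2 = 0  ->  12 a_4 = 3 a_2 = 9  ->  a_4 = 3/4
  x^3: 20 a_5 - 3 a_3 = 0  ->  20 a_5 = 3 a_3 = 9/2  ->  a_5 = 9/40
Truncated series: y(x) = 2 + 3 x + 3 x^2 + (3/2) x^3 + (3/4) x^4 + (9/40) x^5 + O(x^6).

a_0 = 2; a_1 = 3; a_2 = 3; a_3 = 3/2; a_4 = 3/4; a_5 = 9/40


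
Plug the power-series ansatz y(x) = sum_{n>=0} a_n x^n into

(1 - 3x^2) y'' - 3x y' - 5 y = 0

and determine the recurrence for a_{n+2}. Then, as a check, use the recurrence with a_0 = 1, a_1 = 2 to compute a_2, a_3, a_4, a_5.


Substitute y = sum_n a_n x^n.
(1 - 3 x^2) y'' contributes (n+2)(n+1) a_{n+2} - 3 n(n-1) a_n at x^n.
-3 x y'(x) contributes -3 n a_n at x^n.
-5 y(x) contributes -5 a_n at x^n.
Matching x^n: (n+2)(n+1) a_{n+2} + (-3 n(n-1) - 3 n - 5) a_n = 0.
Thus a_{n+2} = (3 n(n-1) + 3 n + 5) / ((n+1)(n+2)) * a_n.

Check with a_0 = 1, a_1 = 2 (apply the recurrence for n = 0, 1, 2, 3): a_0 = 1, a_1 = 2, a_2 = 5/2, a_3 = 8/3, a_4 = 85/24, a_5 = 64/15.

a_(n+2) = (3 n(n-1) + 3 n + 5) / ((n+1)(n+2)) * a_n; check: a_0 = 1, a_1 = 2, a_2 = 5/2, a_3 = 8/3, a_4 = 85/24, a_5 = 64/15


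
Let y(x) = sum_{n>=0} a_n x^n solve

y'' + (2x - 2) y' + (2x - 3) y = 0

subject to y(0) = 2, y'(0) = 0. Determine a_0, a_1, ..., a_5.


Ansatz: y(x) = sum_{n>=0} a_n x^n, so y'(x) = sum_{n>=1} n a_n x^(n-1) and y''(x) = sum_{n>=2} n(n-1) a_n x^(n-2).
Substitute into P(x) y'' + Q(x) y' + R(x) y = 0 with P(x) = 1, Q(x) = 2x - 2, R(x) = 2x - 3, and match powers of x.
Initial conditions: a_0 = 2, a_1 = 0.
Setting the coefficient of each power of x to zero and solving order by order (substituting the coefficients already found):
  x^0: 2 a_2 - 2 a_1 - 3 a_0 = 0  ->  2 a_2 = 2 a_1 + 3 a_0 = 6  ->  a_2 = 3
  x^1: 6 a_3 - 4 a_2 - a_1 + 2 a_0 = 0  ->  6 a_3 = 4 a_2 + a_1 - 2 a_0 = 8  ->  a_3 = 4/3
  x^2: 12 a_4 - 6 a_3 + a_2 + 2 a_1 = 0  ->  12 a_4 = 6 a_3 - a_2 - 2 a_1 = 5  ->  a_4 = 5/12
  x^3: 20 a_5 - 8 a_4 + 3 a_3 + 2 a_2 = 0  ->  20 a_5 = 8 a_4 - 3 a_3 - 2 a_2 = -20/3  ->  a_5 = -1/3
Truncated series: y(x) = 2 + 3 x^2 + (4/3) x^3 + (5/12) x^4 - (1/3) x^5 + O(x^6).

a_0 = 2; a_1 = 0; a_2 = 3; a_3 = 4/3; a_4 = 5/12; a_5 = -1/3


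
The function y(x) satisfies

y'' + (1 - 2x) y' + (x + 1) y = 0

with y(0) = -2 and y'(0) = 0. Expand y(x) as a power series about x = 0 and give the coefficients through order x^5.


Ansatz: y(x) = sum_{n>=0} a_n x^n, so y'(x) = sum_{n>=1} n a_n x^(n-1) and y''(x) = sum_{n>=2} n(n-1) a_n x^(n-2).
Substitute into P(x) y'' + Q(x) y' + R(x) y = 0 with P(x) = 1, Q(x) = 1 - 2x, R(x) = x + 1, and match powers of x.
Initial conditions: a_0 = -2, a_1 = 0.
Setting the coefficient of each power of x to zero and solving order by order (substituting the coefficients already found):
  x^0: 2 a_2 + a_1 + a_0 = 0  ->  2 a_2 = -a_1 - a_0 = 2  ->  a_2 = 1
  x^1: 6 a_3 + 2 a_2 - a_1 + a_0 = 0  ->  6 a_3 = -2 a_2 + a_1 - a_0 = 0  ->  a_3 = 0
  x^2: 12 a_4 + 3 a_3 - 3 a_2 + a_1 = 0  ->  12 a_4 = -3 a_3 + 3 a_2 - a_1 = 3  ->  a_4 = 1/4
  x^3: 20 a_5 + 4 a_4 - 5 a_3 + a_2 = 0  ->  20 a_5 = -4 a_4 + 5 a_3 - a_2 = -2  ->  a_5 = -1/10
Truncated series: y(x) = -2 + x^2 + (1/4) x^4 - (1/10) x^5 + O(x^6).

a_0 = -2; a_1 = 0; a_2 = 1; a_3 = 0; a_4 = 1/4; a_5 = -1/10


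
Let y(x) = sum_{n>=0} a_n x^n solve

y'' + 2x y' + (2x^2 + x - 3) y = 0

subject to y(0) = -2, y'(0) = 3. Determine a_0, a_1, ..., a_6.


Ansatz: y(x) = sum_{n>=0} a_n x^n, so y'(x) = sum_{n>=1} n a_n x^(n-1) and y''(x) = sum_{n>=2} n(n-1) a_n x^(n-2).
Substitute into P(x) y'' + Q(x) y' + R(x) y = 0 with P(x) = 1, Q(x) = 2x, R(x) = 2x^2 + x - 3, and match powers of x.
Initial conditions: a_0 = -2, a_1 = 3.
Setting the coefficient of each power of x to zero and solving order by order (substituting the coefficients already found):
  x^0: 2 a_2 - 3 a_0 = 0  ->  2 a_2 = 3 a_0 = -6  ->  a_2 = -3
  x^1: 6 a_3 - a_1 + a_0 = 0  ->  6 a_3 = a_1 - a_0 = 5  ->  a_3 = 5/6
  x^2: 12 a_4 + a_2 + a_1 + 2 a_0 = 0  ->  12 a_4 = -a_2 - a_1 - 2 a_0 = 4  ->  a_4 = 1/3
  x^3: 20 a_5 + 3 a_3 + a_2 + 2 a_1 = 0  ->  20 a_5 = -3 a_3 - a_2 - 2 a_1 = -11/2  ->  a_5 = -11/40
  x^4: 30 a_6 + 5 a_4 + a_3 + 2 a_2 = 0  ->  30 a_6 = -5 a_4 - a_3 - 2 a_2 = 7/2  ->  a_6 = 7/60
Truncated series: y(x) = -2 + 3 x - 3 x^2 + (5/6) x^3 + (1/3) x^4 - (11/40) x^5 + (7/60) x^6 + O(x^7).

a_0 = -2; a_1 = 3; a_2 = -3; a_3 = 5/6; a_4 = 1/3; a_5 = -11/40; a_6 = 7/60


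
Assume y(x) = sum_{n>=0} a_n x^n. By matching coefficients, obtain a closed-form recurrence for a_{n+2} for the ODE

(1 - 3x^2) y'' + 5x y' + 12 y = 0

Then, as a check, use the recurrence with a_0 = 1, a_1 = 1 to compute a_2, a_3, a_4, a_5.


Substitute y = sum_n a_n x^n.
(1 - 3 x^2) y'' contributes (n+2)(n+1) a_{n+2} - 3 n(n-1) a_n at x^n.
5 x y'(x) contributes 5 n a_n at x^n.
12 y(x) contributes 12 a_n at x^n.
Matching x^n: (n+2)(n+1) a_{n+2} + (-3 n(n-1) + 5 n + 12) a_n = 0.
Thus a_{n+2} = (3 n(n-1) - 5 n - 12) / ((n+1)(n+2)) * a_n.

Check with a_0 = 1, a_1 = 1 (apply the recurrence for n = 0, 1, 2, 3): a_0 = 1, a_1 = 1, a_2 = -6, a_3 = -17/6, a_4 = 8, a_5 = 51/40.

a_(n+2) = (3 n(n-1) - 5 n - 12) / ((n+1)(n+2)) * a_n; check: a_0 = 1, a_1 = 1, a_2 = -6, a_3 = -17/6, a_4 = 8, a_5 = 51/40


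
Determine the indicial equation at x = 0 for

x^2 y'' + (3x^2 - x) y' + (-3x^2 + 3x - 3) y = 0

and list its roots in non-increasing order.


Divide by x^2 to reach normal form y'' + P_1(x) y' + P_2(x) y = 0 with P_1(x) = 3 - 1/x and P_2(x) = -3 + 3/x - 3/x^2.
x = 0 is a singular point because the y'-coefficient 3 - 1/x has a pole at x = 0 and the y-coefficient -3 + 3/x - 3/x^2 has a pole at x = 0.
It is a regular singular point because x P_1(x) = p(x) = 3x - 1 and x^2 P_2(x) = q(x) = -3x^2 + 3x - 3 are polynomials, hence analytic at x = 0.
p(0) = -1,  q(0) = -3.
Indicial equation: r(r-1) + p(0) r + q(0) = 0, i.e. r^2 + (p(0) - 1) r + q(0) = 0, i.e. r^2 - 2 r - 3 = 0.
Discriminant: (-2)^2 - 4(-3) = 16, so r = (2 ± 4)/2.
Solving: r_1 = 3, r_2 = -1.

indicial: r^2 - 2 r - 3 = 0; roots r_1 = 3, r_2 = -1


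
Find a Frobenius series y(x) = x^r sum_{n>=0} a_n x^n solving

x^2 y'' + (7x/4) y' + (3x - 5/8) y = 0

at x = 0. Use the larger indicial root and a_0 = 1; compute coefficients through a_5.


Write in Frobenius form y'' + (p(x)/x) y' + (q(x)/x^2) y = 0:
  p(x) = 7/4,  q(x) = 3x - 5/8.
Indicial equation: r(r-1) + (7/4) r + (-5/8) = 0 -> roots r_1 = 1/2, r_2 = -5/4.
Take r = r_1 = 1/2. Let y(x) = x^r sum_{n>=0} a_n x^n with a_0 = 1.
Substitute y = x^r sum a_n x^n and match x^{r+n}. The recurrence is
  D(n) a_n + 3 a_{n-1} = 0,  where D(n) = (r+n)(r+n-1) + (7/4)(r+n) + (-5/8).
  a_n = -3 / D(n) * a_{n-1}.
Since the indicial polynomial factors as (r - r_1)(r - r_2), D(n) = (r_1 + n - r_1)(r_1 + n - r_2) = n(n + 7/4).
Evaluating step by step (a_0 = 1):
  n = 1: D(1) = 1(1 + 7/4) = 11/4; numerator = -3(1) = -3; a_1 = (-3)/(11/4) = -12/11
  n = 2: D(2) = 2(2 + 7/4) = 15/2; numerator = -3(-12/11) = 36/11; a_2 = (36/11)/(15/2) = 24/55
  n = 3: D(3) = 3(3 + 7/4) = 57/4; numerator = -3(24/55) = -72/55; a_3 = (-72/55)/(57/4) = -96/1045
  n = 4: D(4) = 4(4 + 7/4) = 23; numerator = -3(-96/1045) = 288/1045; a_4 = (288/1045)/(23) = 288/24035
  n = 5: D(5) = 5(5 + 7/4) = 135/4; numerator = -3(288/24035) = -864/24035; a_5 = (-864/24035)/(135/4) = -128/120175

r = 1/2; a_0 = 1; a_1 = -12/11; a_2 = 24/55; a_3 = -96/1045; a_4 = 288/24035; a_5 = -128/120175


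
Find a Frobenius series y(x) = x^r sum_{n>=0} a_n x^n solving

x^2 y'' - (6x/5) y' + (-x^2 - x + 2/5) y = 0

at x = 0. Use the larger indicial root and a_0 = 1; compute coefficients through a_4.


Write in Frobenius form y'' + (p(x)/x) y' + (q(x)/x^2) y = 0:
  p(x) = -6/5,  q(x) = -x^2 - x + 2/5.
Indicial equation: r(r-1) + (-6/5) r + (2/5) = 0 -> roots r_1 = 2, r_2 = 1/5.
Take r = r_1 = 2. Let y(x) = x^r sum_{n>=0} a_n x^n with a_0 = 1.
Substitute y = x^r sum a_n x^n and match x^{r+n}. The recurrence is
  D(n) a_n - 1 a_{n-1} - 1 a_{n-2} = 0,  where D(n) = (r+n)(r+n-1) + (-6/5)(r+n) + (2/5).
  a_n = [1 a_{n-1} + 1 a_{n-2}] / D(n).
Since the indicial polynomial factors as (r - r_1)(r - r_2), D(n) = (r_1 + n - r_1)(r_1 + n - r_2) = n(n + 9/5).
Evaluating step by step (a_0 = 1):
  n = 1: D(1) = 1(1 + 9/5) = 14/5; numerator = 1(1) = 1; a_1 = (1)/(14/5) = 5/14
  n = 2: D(2) = 2(2 + 9/5) = 38/5; numerator = 1(5/14) + 1(1) = 19/14; a_2 = (19/14)/(38/5) = 5/28
  n = 3: D(3) = 3(3 + 9/5) = 72/5; numerator = 1(5/28) + 1(5/14) = 15/28; a_3 = (15/28)/(72/5) = 25/672
  n = 4: D(4) = 4(4 + 9/5) = 116/5; numerator = 1(25/672) + 1(5/28) = 145/672; a_4 = (145/672)/(116/5) = 25/2688

r = 2; a_0 = 1; a_1 = 5/14; a_2 = 5/28; a_3 = 25/672; a_4 = 25/2688


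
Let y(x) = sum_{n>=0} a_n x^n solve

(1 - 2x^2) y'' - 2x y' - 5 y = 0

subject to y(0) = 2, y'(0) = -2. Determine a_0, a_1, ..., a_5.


Ansatz: y(x) = sum_{n>=0} a_n x^n, so y'(x) = sum_{n>=1} n a_n x^(n-1) and y''(x) = sum_{n>=2} n(n-1) a_n x^(n-2).
Substitute into P(x) y'' + Q(x) y' + R(x) y = 0 with P(x) = 1 - 2x^2, Q(x) = -2x, R(x) = -5, and match powers of x.
Initial conditions: a_0 = 2, a_1 = -2.
Setting the coefficient of each power of x to zero and solving order by order (substituting the coefficients already found):
  x^0: 2 a_2 - 5 a_0 = 0  ->  2 a_2 = 5 a_0 = 10  ->  a_2 = 5
  x^1: 6 a_3 - 7 a_1 = 0  ->  6 a_3 = 7 a_1 = -14  ->  a_3 = -7/3
  x^2: 12 a_4 - 13 a_2 = 0  ->  12 a_4 = 13 a_2 = 65  ->  a_4 = 65/12
  x^3: 20 a_5 - 23 a_3 = 0  ->  20 a_5 = 23 a_3 = -161/3  ->  a_5 = -161/60
Truncated series: y(x) = 2 - 2 x + 5 x^2 - (7/3) x^3 + (65/12) x^4 - (161/60) x^5 + O(x^6).

a_0 = 2; a_1 = -2; a_2 = 5; a_3 = -7/3; a_4 = 65/12; a_5 = -161/60


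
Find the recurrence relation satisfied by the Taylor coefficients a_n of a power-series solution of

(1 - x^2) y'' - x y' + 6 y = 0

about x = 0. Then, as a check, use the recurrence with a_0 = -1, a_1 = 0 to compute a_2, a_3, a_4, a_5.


Substitute y = sum_n a_n x^n.
(1 - 1 x^2) y'' contributes (n+2)(n+1) a_{n+2} - n(n-1) a_n at x^n.
-x y'(x) contributes -n a_n at x^n.
6 y(x) contributes 6 a_n at x^n.
Matching x^n: (n+2)(n+1) a_{n+2} + (-n(n-1) - n + 6) a_n = 0.
Thus a_{n+2} = (n(n-1) + n - 6) / ((n+1)(n+2)) * a_n.

Check with a_0 = -1, a_1 = 0 (apply the recurrence for n = 0, 1, 2, 3): a_0 = -1, a_1 = 0, a_2 = 3, a_3 = 0, a_4 = -1/2, a_5 = 0.

a_(n+2) = (n(n-1) + n - 6) / ((n+1)(n+2)) * a_n; check: a_0 = -1, a_1 = 0, a_2 = 3, a_3 = 0, a_4 = -1/2, a_5 = 0


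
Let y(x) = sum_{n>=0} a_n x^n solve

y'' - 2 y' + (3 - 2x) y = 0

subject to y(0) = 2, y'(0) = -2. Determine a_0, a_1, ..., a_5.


Ansatz: y(x) = sum_{n>=0} a_n x^n, so y'(x) = sum_{n>=1} n a_n x^(n-1) and y''(x) = sum_{n>=2} n(n-1) a_n x^(n-2).
Substitute into P(x) y'' + Q(x) y' + R(x) y = 0 with P(x) = 1, Q(x) = -2, R(x) = 3 - 2x, and match powers of x.
Initial conditions: a_0 = 2, a_1 = -2.
Setting the coefficient of each power of x to zero and solving order by order (substituting the coefficients already found):
  x^0: 2 a_2 - 2 a_1 + 3 a_0 = 0  ->  2 a_2 = 2 a_1 - 3 a_0 = -10  ->  a_2 = -5
  x^1: 6 a_3 - 4 a_2 + 3 a_1 - 2 a_0 = 0  ->  6 a_3 = 4 a_2 - 3 a_1 + 2 a_0 = -10  ->  a_3 = -5/3
  x^2: 12 a_4 - 6 a_3 + 3 a_2 - 2 a_1 = 0  ->  12 a_4 = 6 a_3 - 3 a_2 + 2 a_1 = 1  ->  a_4 = 1/12
  x^3: 20 a_5 - 8 a_4 + 3 a_3 - 2 a_2 = 0  ->  20 a_5 = 8 a_4 - 3 a_3 + 2 a_2 = -13/3  ->  a_5 = -13/60
Truncated series: y(x) = 2 - 2 x - 5 x^2 - (5/3) x^3 + (1/12) x^4 - (13/60) x^5 + O(x^6).

a_0 = 2; a_1 = -2; a_2 = -5; a_3 = -5/3; a_4 = 1/12; a_5 = -13/60


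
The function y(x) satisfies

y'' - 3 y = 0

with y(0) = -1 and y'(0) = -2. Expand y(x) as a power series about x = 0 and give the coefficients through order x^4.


Ansatz: y(x) = sum_{n>=0} a_n x^n, so y'(x) = sum_{n>=1} n a_n x^(n-1) and y''(x) = sum_{n>=2} n(n-1) a_n x^(n-2).
Substitute into P(x) y'' + Q(x) y' + R(x) y = 0 with P(x) = 1, Q(x) = 0, R(x) = -3, and match powers of x.
Initial conditions: a_0 = -1, a_1 = -2.
Setting the coefficient of each power of x to zero and solving order by order (substituting the coefficients already found):
  x^0: 2 a_2 - 3 a_0 = 0  ->  2 a_2 = 3 a_0 = -3  ->  a_2 = -3/2
  x^1: 6 a_3 - 3 a_1 = 0  ->  6 a_3 = 3 a_1 = -6  ->  a_3 = -1
  x^2: 12 a_4 - 3 a_2 = 0  ->  12 a_4 = 3 a_2 = -9/2  ->  a_4 = -3/8
Truncated series: y(x) = -1 - 2 x - (3/2) x^2 - x^3 - (3/8) x^4 + O(x^5).

a_0 = -1; a_1 = -2; a_2 = -3/2; a_3 = -1; a_4 = -3/8


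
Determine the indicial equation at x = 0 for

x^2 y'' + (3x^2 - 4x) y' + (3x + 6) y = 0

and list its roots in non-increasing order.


Divide by x^2 to reach normal form y'' + P_1(x) y' + P_2(x) y = 0 with P_1(x) = 3 - 4/x and P_2(x) = 3/x + 6/x^2.
x = 0 is a singular point because the y'-coefficient 3 - 4/x has a pole at x = 0 and the y-coefficient 3/x + 6/x^2 has a pole at x = 0.
It is a regular singular point because x P_1(x) = p(x) = 3x - 4 and x^2 P_2(x) = q(x) = 3x + 6 are polynomials, hence analytic at x = 0.
p(0) = -4,  q(0) = 6.
Indicial equation: r(r-1) + p(0) r + q(0) = 0, i.e. r^2 + (p(0) - 1) r + q(0) = 0, i.e. r^2 - 5 r + 6 = 0.
Discriminant: (-5)^2 - 4(6) = 1, so r = (5 ± 1)/2.
Solving: r_1 = 3, r_2 = 2.

indicial: r^2 - 5 r + 6 = 0; roots r_1 = 3, r_2 = 2


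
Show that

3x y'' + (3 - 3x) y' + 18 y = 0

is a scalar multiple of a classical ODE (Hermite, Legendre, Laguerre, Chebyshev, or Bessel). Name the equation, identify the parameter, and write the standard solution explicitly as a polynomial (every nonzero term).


All three coefficients share the factor 3; dividing through by 3 gives  x y'' + (1 - x) y' + 6 y = 0.
This matches the Laguerre equation x y'' + (1 - x) y' + n y = 0 with n = 6; the polynomial solution is L_6(x).
With y = sum_k a_k x^k, matching x^k gives (k+1)k a_{k+1} + (k+1) a_{k+1} - k a_k + n a_k = 0, i.e. (k+1)^2 a_{k+1} = (k - n) a_k = (k - 6) a_k. The right side vanishes at k = 6, so the series terminates at degree 6.
Standard normalization L_n(0) = 1 gives a_0 = 1. Work upward with a_{k+1} = (k - 6) a_k / (k+1)^2:
  a_1 = (0 - 6)(1) / 1^2 = -6/1 = -6
  a_2 = (1 - 6)(-6) / 2^2 = 30/4 = 15/2
  a_3 = (2 - 6)(15/2) / 3^2 = -30/9 = -10/3
  a_4 = (3 - 6)(-10/3) / 4^2 = 10/16 = 5/8
  a_5 = (4 - 6)(5/8) / 5^2 = (-5/4)/25 = -1/20
  a_6 = (5 - 6)(-1/20) / 6^2 = (1/20)/36 = 1/720
Hence L_6(x) = x^6/720 - x^5/20 + 5 x^4/8 - 10 x^3/3 + 15 x^2/2 - 6 x + 1.

L_6(x); series = x^6/720 - x^5/20 + 5 x^4/8 - 10 x^3/3 + 15 x^2/2 - 6 x + 1


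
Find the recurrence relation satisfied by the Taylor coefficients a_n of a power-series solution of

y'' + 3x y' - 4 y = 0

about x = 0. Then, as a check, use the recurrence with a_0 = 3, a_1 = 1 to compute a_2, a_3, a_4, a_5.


Substitute y = sum_n a_n x^n.
y''(x) has coefficient (n+2)(n+1) a_{n+2} at x^n;
3 x y'(x) has coefficient 3 n a_n at x^n (shift);
-4 y(x) has coefficient -4 a_n at x^n.
Matching x^n: (n+2)(n+1) a_{n+2} + (3n - 4) a_n = 0.
Thus a_{n+2} = (-3n + 4) / ((n+1)(n+2)) * a_n.

Check with a_0 = 3, a_1 = 1 (apply the recurrence for n = 0, 1, 2, 3): a_0 = 3, a_1 = 1, a_2 = 6, a_3 = 1/6, a_4 = -1, a_5 = -1/24.

a_(n+2) = (-3n + 4) / ((n+1)(n+2)) * a_n; check: a_0 = 3, a_1 = 1, a_2 = 6, a_3 = 1/6, a_4 = -1, a_5 = -1/24


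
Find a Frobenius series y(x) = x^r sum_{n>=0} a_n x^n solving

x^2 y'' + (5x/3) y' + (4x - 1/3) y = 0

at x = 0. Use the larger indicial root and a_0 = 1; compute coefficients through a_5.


Write in Frobenius form y'' + (p(x)/x) y' + (q(x)/x^2) y = 0:
  p(x) = 5/3,  q(x) = 4x - 1/3.
Indicial equation: r(r-1) + (5/3) r + (-1/3) = 0 -> roots r_1 = 1/3, r_2 = -1.
Take r = r_1 = 1/3. Let y(x) = x^r sum_{n>=0} a_n x^n with a_0 = 1.
Substitute y = x^r sum a_n x^n and match x^{r+n}. The recurrence is
  D(n) a_n + 4 a_{n-1} = 0,  where D(n) = (r+n)(r+n-1) + (5/3)(r+n) + (-1/3).
  a_n = -4 / D(n) * a_{n-1}.
Since the indicial polynomial factors as (r - r_1)(r - r_2), D(n) = (r_1 + n - r_1)(r_1 + n - r_2) = n(n + 4/3).
Evaluating step by step (a_0 = 1):
  n = 1: D(1) = 1(1 + 4/3) = 7/3; numerator = -4(1) = -4; a_1 = (-4)/(7/3) = -12/7
  n = 2: D(2) = 2(2 + 4/3) = 20/3; numerator = -4(-12/7) = 48/7; a_2 = (48/7)/(20/3) = 36/35
  n = 3: D(3) = 3(3 + 4/3) = 13; numerator = -4(36/35) = -144/35; a_3 = (-144/35)/(13) = -144/455
  n = 4: D(4) = 4(4 + 4/3) = 64/3; numerator = -4(-144/455) = 576/455; a_4 = (576/455)/(64/3) = 27/455
  n = 5: D(5) = 5(5 + 4/3) = 95/3; numerator = -4(27/455) = -108/455; a_5 = (-108/455)/(95/3) = -324/43225

r = 1/3; a_0 = 1; a_1 = -12/7; a_2 = 36/35; a_3 = -144/455; a_4 = 27/455; a_5 = -324/43225


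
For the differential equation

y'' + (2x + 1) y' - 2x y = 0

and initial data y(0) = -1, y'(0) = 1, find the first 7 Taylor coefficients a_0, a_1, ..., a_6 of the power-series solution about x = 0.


Ansatz: y(x) = sum_{n>=0} a_n x^n, so y'(x) = sum_{n>=1} n a_n x^(n-1) and y''(x) = sum_{n>=2} n(n-1) a_n x^(n-2).
Substitute into P(x) y'' + Q(x) y' + R(x) y = 0 with P(x) = 1, Q(x) = 2x + 1, R(x) = -2x, and match powers of x.
Initial conditions: a_0 = -1, a_1 = 1.
Setting the coefficient of each power of x to zero and solving order by order (substituting the coefficients already found):
  x^0: 2 a_2 + a_1 = 0  ->  2 a_2 = -a_1 = -1  ->  a_2 = -1/2
  x^1: 6 a_3 + 2 a_2 + 2 a_1 - 2 a_0 = 0  ->  6 a_3 = -2 a_2 - 2 a_1 + 2 a_0 = -3  ->  a_3 = -1/2
  x^2: 12 a_4 + 3 a_3 + 4 a_2 - 2 a_1 = 0  ->  12 a_4 = -3 a_3 - 4 a_2 + 2 a_1 = 11/2  ->  a_4 = 11/24
  x^3: 20 a_5 + 4 a_4 + 6 a_3 - 2 a_2 = 0  ->  20 a_5 = -4 a_4 - 6 a_3 + 2 a_2 = 1/6  ->  a_5 = 1/120
  x^4: 30 a_6 + 5 a_5 + 8 a_4 - 2 a_3 = 0  ->  30 a_6 = -5 a_5 - 8 a_4 + 2 a_3 = -113/24  ->  a_6 = -113/720
Truncated series: y(x) = -1 + x - (1/2) x^2 - (1/2) x^3 + (11/24) x^4 + (1/120) x^5 - (113/720) x^6 + O(x^7).

a_0 = -1; a_1 = 1; a_2 = -1/2; a_3 = -1/2; a_4 = 11/24; a_5 = 1/120; a_6 = -113/720


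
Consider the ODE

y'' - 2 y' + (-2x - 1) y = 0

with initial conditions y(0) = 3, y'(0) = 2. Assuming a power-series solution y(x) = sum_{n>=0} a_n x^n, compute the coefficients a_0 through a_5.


Ansatz: y(x) = sum_{n>=0} a_n x^n, so y'(x) = sum_{n>=1} n a_n x^(n-1) and y''(x) = sum_{n>=2} n(n-1) a_n x^(n-2).
Substitute into P(x) y'' + Q(x) y' + R(x) y = 0 with P(x) = 1, Q(x) = -2, R(x) = -2x - 1, and match powers of x.
Initial conditions: a_0 = 3, a_1 = 2.
Setting the coefficient of each power of x to zero and solving order by order (substituting the coefficients already found):
  x^0: 2 a_2 - 2 a_1 - a_0 = 0  ->  2 a_2 = 2 a_1 + a_0 = 7  ->  a_2 = 7/2
  x^1: 6 a_3 - 4 a_2 - a_1 - 2 a_0 = 0  ->  6 a_3 = 4 a_2 + a_1 + 2 a_0 = 22  ->  a_3 = 11/3
  x^2: 12 a_4 - 6 a_3 - a_2 - 2 a_1 = 0  ->  12 a_4 = 6 a_3 + a_2 + 2 a_1 = 59/2  ->  a_4 = 59/24
  x^3: 20 a_5 - 8 a_4 - a_3 - 2 a_2 = 0  ->  20 a_5 = 8 a_4 + a_3 + 2 a_2 = 91/3  ->  a_5 = 91/60
Truncated series: y(x) = 3 + 2 x + (7/2) x^2 + (11/3) x^3 + (59/24) x^4 + (91/60) x^5 + O(x^6).

a_0 = 3; a_1 = 2; a_2 = 7/2; a_3 = 11/3; a_4 = 59/24; a_5 = 91/60


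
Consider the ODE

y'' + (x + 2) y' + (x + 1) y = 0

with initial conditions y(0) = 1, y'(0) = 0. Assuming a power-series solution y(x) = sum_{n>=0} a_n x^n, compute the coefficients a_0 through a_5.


Ansatz: y(x) = sum_{n>=0} a_n x^n, so y'(x) = sum_{n>=1} n a_n x^(n-1) and y''(x) = sum_{n>=2} n(n-1) a_n x^(n-2).
Substitute into P(x) y'' + Q(x) y' + R(x) y = 0 with P(x) = 1, Q(x) = x + 2, R(x) = x + 1, and match powers of x.
Initial conditions: a_0 = 1, a_1 = 0.
Setting the coefficient of each power of x to zero and solving order by order (substituting the coefficients already found):
  x^0: 2 a_2 + 2 a_1 + a_0 = 0  ->  2 a_2 = -2 a_1 - a_0 = -1  ->  a_2 = -1/2
  x^1: 6 a_3 + 4 a_2 + 2 a_1 + a_0 = 0  ->  6 a_3 = -4 a_2 - 2 a_1 - a_0 = 1  ->  a_3 = 1/6
  x^2: 12 a_4 + 6 a_3 + 3 a_2 + a_1 = 0  ->  12 a_4 = -6 a_3 - 3 a_2 - a_1 = 1/2  ->  a_4 = 1/24
  x^3: 20 a_5 + 8 a_4 + 4 a_3 + a_2 = 0  ->  20 a_5 = -8 a_4 - 4 a_3 - a_2 = -1/2  ->  a_5 = -1/40
Truncated series: y(x) = 1 - (1/2) x^2 + (1/6) x^3 + (1/24) x^4 - (1/40) x^5 + O(x^6).

a_0 = 1; a_1 = 0; a_2 = -1/2; a_3 = 1/6; a_4 = 1/24; a_5 = -1/40


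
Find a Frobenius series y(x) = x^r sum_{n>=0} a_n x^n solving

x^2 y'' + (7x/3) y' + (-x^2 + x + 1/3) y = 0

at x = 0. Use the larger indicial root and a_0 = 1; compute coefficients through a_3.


Write in Frobenius form y'' + (p(x)/x) y' + (q(x)/x^2) y = 0:
  p(x) = 7/3,  q(x) = -x^2 + x + 1/3.
Indicial equation: r(r-1) + (7/3) r + (1/3) = 0 -> roots r_1 = -1/3, r_2 = -1.
Take r = r_1 = -1/3. Let y(x) = x^r sum_{n>=0} a_n x^n with a_0 = 1.
Substitute y = x^r sum a_n x^n and match x^{r+n}. The recurrence is
  D(n) a_n + 1 a_{n-1} - 1 a_{n-2} = 0,  where D(n) = (r+n)(r+n-1) + (7/3)(r+n) + (1/3).
  a_n = [-1 a_{n-1} + 1 a_{n-2}] / D(n).
Since the indicial polynomial factors as (r - r_1)(r - r_2), D(n) = (r_1 + n - r_1)(r_1 + n - r_2) = n(n + 2/3).
Evaluating step by step (a_0 = 1):
  n = 1: D(1) = 1(1 + 2/3) = 5/3; numerator = -1(1) = -1; a_1 = (-1)/(5/3) = -3/5
  n = 2: D(2) = 2(2 + 2/3) = 16/3; numerator = -1(-3/5) + 1(1) = 8/5; a_2 = (8/5)/(16/3) = 3/10
  n = 3: D(3) = 3(3 + 2/3) = 11; numerator = -1(3/10) + 1(-3/5) = -9/10; a_3 = (-9/10)/(11) = -9/110

r = -1/3; a_0 = 1; a_1 = -3/5; a_2 = 3/10; a_3 = -9/110


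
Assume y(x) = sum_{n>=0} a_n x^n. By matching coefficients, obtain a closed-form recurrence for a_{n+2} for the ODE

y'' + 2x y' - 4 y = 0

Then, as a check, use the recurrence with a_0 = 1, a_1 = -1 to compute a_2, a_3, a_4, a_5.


Substitute y = sum_n a_n x^n.
y''(x) has coefficient (n+2)(n+1) a_{n+2} at x^n;
2 x y'(x) has coefficient 2 n a_n at x^n (shift);
-4 y(x) has coefficient -4 a_n at x^n.
Matching x^n: (n+2)(n+1) a_{n+2} + (2n - 4) a_n = 0.
Thus a_{n+2} = (-2n + 4) / ((n+1)(n+2)) * a_n.

Check with a_0 = 1, a_1 = -1 (apply the recurrence for n = 0, 1, 2, 3): a_0 = 1, a_1 = -1, a_2 = 2, a_3 = -1/3, a_4 = 0, a_5 = 1/30.

a_(n+2) = (-2n + 4) / ((n+1)(n+2)) * a_n; check: a_0 = 1, a_1 = -1, a_2 = 2, a_3 = -1/3, a_4 = 0, a_5 = 1/30


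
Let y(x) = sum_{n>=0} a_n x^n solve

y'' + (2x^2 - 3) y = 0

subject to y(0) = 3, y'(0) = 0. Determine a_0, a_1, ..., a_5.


Ansatz: y(x) = sum_{n>=0} a_n x^n, so y'(x) = sum_{n>=1} n a_n x^(n-1) and y''(x) = sum_{n>=2} n(n-1) a_n x^(n-2).
Substitute into P(x) y'' + Q(x) y' + R(x) y = 0 with P(x) = 1, Q(x) = 0, R(x) = 2x^2 - 3, and match powers of x.
Initial conditions: a_0 = 3, a_1 = 0.
Setting the coefficient of each power of x to zero and solving order by order (substituting the coefficients already found):
  x^0: 2 a_2 - 3 a_0 = 0  ->  2 a_2 = 3 a_0 = 9  ->  a_2 = 9/2
  x^1: 6 a_3 - 3 a_1 = 0  ->  6 a_3 = 3 a_1 = 0  ->  a_3 = 0
  x^2: 12 a_4 - 3 a_2 + 2 a_0 = 0  ->  12 a_4 = 3 a_2 - 2 a_0 = 15/2  ->  a_4 = 5/8
  x^3: 20 a_5 - 3 a_3 + 2 a_1 = 0  ->  20 a_5 = 3 a_3 - 2 a_1 = 0  ->  a_5 = 0
Truncated series: y(x) = 3 + (9/2) x^2 + (5/8) x^4 + O(x^6).

a_0 = 3; a_1 = 0; a_2 = 9/2; a_3 = 0; a_4 = 5/8; a_5 = 0


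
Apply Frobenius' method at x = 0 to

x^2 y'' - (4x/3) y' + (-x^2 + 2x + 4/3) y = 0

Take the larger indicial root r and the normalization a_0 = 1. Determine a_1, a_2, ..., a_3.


Write in Frobenius form y'' + (p(x)/x) y' + (q(x)/x^2) y = 0:
  p(x) = -4/3,  q(x) = -x^2 + 2x + 4/3.
Indicial equation: r(r-1) + (-4/3) r + (4/3) = 0 -> roots r_1 = 4/3, r_2 = 1.
Take r = r_1 = 4/3. Let y(x) = x^r sum_{n>=0} a_n x^n with a_0 = 1.
Substitute y = x^r sum a_n x^n and match x^{r+n}. The recurrence is
  D(n) a_n + 2 a_{n-1} - 1 a_{n-2} = 0,  where D(n) = (r+n)(r+n-1) + (-4/3)(r+n) + (4/3).
  a_n = [-2 a_{n-1} + 1 a_{n-2}] / D(n).
Since the indicial polynomial factors as (r - r_1)(r - r_2), D(n) = (r_1 + n - r_1)(r_1 + n - r_2) = n(n + 1/3).
Evaluating step by step (a_0 = 1):
  n = 1: D(1) = 1(1 + 1/3) = 4/3; numerator = -2(1) = -2; a_1 = (-2)/(4/3) = -3/2
  n = 2: D(2) = 2(2 + 1/3) = 14/3; numerator = -2(-3/2) + 1(1) = 4; a_2 = (4)/(14/3) = 6/7
  n = 3: D(3) = 3(3 + 1/3) = 10; numerator = -2(6/7) + 1(-3/2) = -45/14; a_3 = (-45/14)/(10) = -9/28

r = 4/3; a_0 = 1; a_1 = -3/2; a_2 = 6/7; a_3 = -9/28


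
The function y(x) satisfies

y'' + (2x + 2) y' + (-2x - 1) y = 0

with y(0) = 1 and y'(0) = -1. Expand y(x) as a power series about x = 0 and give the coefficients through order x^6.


Ansatz: y(x) = sum_{n>=0} a_n x^n, so y'(x) = sum_{n>=1} n a_n x^(n-1) and y''(x) = sum_{n>=2} n(n-1) a_n x^(n-2).
Substitute into P(x) y'' + Q(x) y' + R(x) y = 0 with P(x) = 1, Q(x) = 2x + 2, R(x) = -2x - 1, and match powers of x.
Initial conditions: a_0 = 1, a_1 = -1.
Setting the coefficient of each power of x to zero and solving order by order (substituting the coefficients already found):
  x^0: 2 a_2 + 2 a_1 - a_0 = 0  ->  2 a_2 = -2 a_1 + a_0 = 3  ->  a_2 = 3/2
  x^1: 6 a_3 + 4 a_2 + a_1 - 2 a_0 = 0  ->  6 a_3 = -4 a_2 - a_1 + 2 a_0 = -3  ->  a_3 = -1/2
  x^2: 12 a_4 + 6 a_3 + 3 a_2 - 2 a_1 = 0  ->  12 a_4 = -6 a_3 - 3 a_2 + 2 a_1 = -7/2  ->  a_4 = -7/24
  x^3: 20 a_5 + 8 a_4 + 5 a_3 - 2 a_2 = 0  ->  20 a_5 = -8 a_4 - 5 a_3 + 2 a_2 = 47/6  ->  a_5 = 47/120
  x^4: 30 a_6 + 10 a_5 + 7 a_4 - 2 a_3 = 0  ->  30 a_6 = -10 a_5 - 7 a_4 + 2 a_3 = -23/8  ->  a_6 = -23/240
Truncated series: y(x) = 1 - x + (3/2) x^2 - (1/2) x^3 - (7/24) x^4 + (47/120) x^5 - (23/240) x^6 + O(x^7).

a_0 = 1; a_1 = -1; a_2 = 3/2; a_3 = -1/2; a_4 = -7/24; a_5 = 47/120; a_6 = -23/240


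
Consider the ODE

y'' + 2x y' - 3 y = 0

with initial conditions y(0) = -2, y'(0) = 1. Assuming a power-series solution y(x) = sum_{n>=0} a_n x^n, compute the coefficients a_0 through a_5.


Ansatz: y(x) = sum_{n>=0} a_n x^n, so y'(x) = sum_{n>=1} n a_n x^(n-1) and y''(x) = sum_{n>=2} n(n-1) a_n x^(n-2).
Substitute into P(x) y'' + Q(x) y' + R(x) y = 0 with P(x) = 1, Q(x) = 2x, R(x) = -3, and match powers of x.
Initial conditions: a_0 = -2, a_1 = 1.
Setting the coefficient of each power of x to zero and solving order by order (substituting the coefficients already found):
  x^0: 2 a_2 - 3 a_0 = 0  ->  2 a_2 = 3 a_0 = -6  ->  a_2 = -3
  x^1: 6 a_3 - a_1 = 0  ->  6 a_3 = a_1 = 1  ->  a_3 = 1/6
  x^2: 12 a_4 + a_2 = 0  ->  12 a_4 = -a_2 = 3  ->  a_4 = 1/4
  x^3: 20 a_5 + 3 a_3 = 0  ->  20 a_5 = -3 a_3 = -1/2  ->  a_5 = -1/40
Truncated series: y(x) = -2 + x - 3 x^2 + (1/6) x^3 + (1/4) x^4 - (1/40) x^5 + O(x^6).

a_0 = -2; a_1 = 1; a_2 = -3; a_3 = 1/6; a_4 = 1/4; a_5 = -1/40


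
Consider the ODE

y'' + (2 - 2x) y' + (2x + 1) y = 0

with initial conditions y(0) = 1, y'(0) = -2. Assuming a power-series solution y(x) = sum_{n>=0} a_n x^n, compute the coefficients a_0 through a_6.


Ansatz: y(x) = sum_{n>=0} a_n x^n, so y'(x) = sum_{n>=1} n a_n x^(n-1) and y''(x) = sum_{n>=2} n(n-1) a_n x^(n-2).
Substitute into P(x) y'' + Q(x) y' + R(x) y = 0 with P(x) = 1, Q(x) = 2 - 2x, R(x) = 2x + 1, and match powers of x.
Initial conditions: a_0 = 1, a_1 = -2.
Setting the coefficient of each power of x to zero and solving order by order (substituting the coefficients already found):
  x^0: 2 a_2 + 2 a_1 + a_0 = 0  ->  2 a_2 = -2 a_1 - a_0 = 3  ->  a_2 = 3/2
  x^1: 6 a_3 + 4 a_2 - a_1 + 2 a_0 = 0  ->  6 a_3 = -4 a_2 + a_1 - 2 a_0 = -10  ->  a_3 = -5/3
  x^2: 12 a_4 + 6 a_3 - 3 a_2 + 2 a_1 = 0  ->  12 a_4 = -6 a_3 + 3 a_2 - 2 a_1 = 37/2  ->  a_4 = 37/24
  x^3: 20 a_5 + 8 a_4 - 5 a_3 + 2 a_2 = 0  ->  20 a_5 = -8 a_4 + 5 a_3 - 2 a_2 = -71/3  ->  a_5 = -71/60
  x^4: 30 a_6 + 10 a_5 - 7 a_4 + 2 a_3 = 0  ->  30 a_6 = -10 a_5 + 7 a_4 - 2 a_3 = 623/24  ->  a_6 = 623/720
Truncated series: y(x) = 1 - 2 x + (3/2) x^2 - (5/3) x^3 + (37/24) x^4 - (71/60) x^5 + (623/720) x^6 + O(x^7).

a_0 = 1; a_1 = -2; a_2 = 3/2; a_3 = -5/3; a_4 = 37/24; a_5 = -71/60; a_6 = 623/720


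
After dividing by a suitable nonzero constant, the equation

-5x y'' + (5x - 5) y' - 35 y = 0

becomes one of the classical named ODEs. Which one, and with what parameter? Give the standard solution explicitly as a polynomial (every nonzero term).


All three coefficients share the factor -5; dividing through by -5 gives  x y'' + (1 - x) y' + 7 y = 0.
This matches the Laguerre equation x y'' + (1 - x) y' + n y = 0 with n = 7; the polynomial solution is L_7(x).
With y = sum_k a_k x^k, matching x^k gives (k+1)k a_{k+1} + (k+1) a_{k+1} - k a_k + n a_k = 0, i.e. (k+1)^2 a_{k+1} = (k - n) a_k = (k - 7) a_k. The right side vanishes at k = 7, so the series terminates at degree 7.
Standard normalization L_n(0) = 1 gives a_0 = 1. Work upward with a_{k+1} = (k - 7) a_k / (k+1)^2:
  a_1 = (0 - 7)(1) / 1^2 = -7/1 = -7
  a_2 = (1 - 7)(-7) / 2^2 = 42/4 = 21/2
  a_3 = (2 - 7)(21/2) / 3^2 = (-105/2)/9 = -35/6
  a_4 = (3 - 7)(-35/6) / 4^2 = (70/3)/16 = 35/24
  a_5 = (4 - 7)(35/24) / 5^2 = (-35/8)/25 = -7/40
  a_6 = (5 - 7)(-7/40) / 6^2 = (7/20)/36 = 7/720
  a_7 = (6 - 7)(7/720) / 7^2 = (-7/720)/49 = -1/5040
Hence L_7(x) = -x^7/5040 + 7 x^6/720 - 7 x^5/40 + 35 x^4/24 - 35 x^3/6 + 21 x^2/2 - 7 x + 1.

L_7(x); series = -x^7/5040 + 7 x^6/720 - 7 x^5/40 + 35 x^4/24 - 35 x^3/6 + 21 x^2/2 - 7 x + 1


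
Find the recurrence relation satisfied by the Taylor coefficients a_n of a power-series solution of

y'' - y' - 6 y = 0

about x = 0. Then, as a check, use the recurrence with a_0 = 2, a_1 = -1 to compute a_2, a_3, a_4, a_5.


Substitute y = sum_n a_n x^n.
y''(x) has coefficient (n+2)(n+1) a_{n+2} at x^n;
-y'(x) has coefficient -(n+1) a_{n+1} at x^n;
-6 y(x) has coefficient -6 a_n at x^n.
Matching x^n: (n+2)(n+1) a_{n+2} - (n+1) a_{n+1} - 6 a_n = 0.
Thus a_{n+2} = [(n+1) a_{n+1} + 6 a_n] / ((n+1)(n+2)).

Check with a_0 = 2, a_1 = -1 (apply the recurrence for n = 0, 1, 2, 3): a_0 = 2, a_1 = -1, a_2 = 11/2, a_3 = 5/6, a_4 = 71/24, a_5 = 101/120.

a_(n+2) = [(n+1) a_(n+1) + 6 a_n] / ((n+1)(n+2)); check: a_0 = 2, a_1 = -1, a_2 = 11/2, a_3 = 5/6, a_4 = 71/24, a_5 = 101/120


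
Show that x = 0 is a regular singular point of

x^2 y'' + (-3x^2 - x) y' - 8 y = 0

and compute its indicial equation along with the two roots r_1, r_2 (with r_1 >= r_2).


Divide by x^2 to reach normal form y'' + P_1(x) y' + P_2(x) y = 0 with P_1(x) = -3 - 1/x and P_2(x) = -8/x^2.
x = 0 is a singular point because the y'-coefficient -3 - 1/x has a pole at x = 0 and the y-coefficient -8/x^2 has a pole at x = 0.
It is a regular singular point because x P_1(x) = p(x) = -3x - 1 and x^2 P_2(x) = q(x) = -8 are polynomials, hence analytic at x = 0.
p(0) = -1,  q(0) = -8.
Indicial equation: r(r-1) + p(0) r + q(0) = 0, i.e. r^2 + (p(0) - 1) r + q(0) = 0, i.e. r^2 - 2 r - 8 = 0.
Discriminant: (-2)^2 - 4(-8) = 36, so r = (2 ± 6)/2.
Solving: r_1 = 4, r_2 = -2.

indicial: r^2 - 2 r - 8 = 0; roots r_1 = 4, r_2 = -2


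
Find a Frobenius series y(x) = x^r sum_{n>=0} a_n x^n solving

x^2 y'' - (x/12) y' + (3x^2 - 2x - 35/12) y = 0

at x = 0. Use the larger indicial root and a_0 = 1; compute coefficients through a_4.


Write in Frobenius form y'' + (p(x)/x) y' + (q(x)/x^2) y = 0:
  p(x) = -1/12,  q(x) = 3x^2 - 2x - 35/12.
Indicial equation: r(r-1) + (-1/12) r + (-35/12) = 0 -> roots r_1 = 7/3, r_2 = -5/4.
Take r = r_1 = 7/3. Let y(x) = x^r sum_{n>=0} a_n x^n with a_0 = 1.
Substitute y = x^r sum a_n x^n and match x^{r+n}. The recurrence is
  D(n) a_n - 2 a_{n-1} + 3 a_{n-2} = 0,  where D(n) = (r+n)(r+n-1) + (-1/12)(r+n) + (-35/12).
  a_n = [2 a_{n-1} - 3 a_{n-2}] / D(n).
Since the indicial polynomial factors as (r - r_1)(r - r_2), D(n) = (r_1 + n - r_1)(r_1 + n - r_2) = n(n + 43/12).
Evaluating step by step (a_0 = 1):
  n = 1: D(1) = 1(1 + 43/12) = 55/12; numerator = 2(1) = 2; a_1 = (2)/(55/12) = 24/55
  n = 2: D(2) = 2(2 + 43/12) = 67/6; numerator = 2(24/55) - 3(1) = -117/55; a_2 = (-117/55)/(67/6) = -702/3685
  n = 3: D(3) = 3(3 + 43/12) = 79/4; numerator = 2(-702/3685) - 3(24/55) = -6228/3685; a_3 = (-6228/3685)/(79/4) = -24912/291115
  n = 4: D(4) = 4(4 + 43/12) = 91/3; numerator = 2(-24912/291115) - 3(-702/3685) = 23310/58223; a_4 = (23310/58223)/(91/3) = 9990/756899

r = 7/3; a_0 = 1; a_1 = 24/55; a_2 = -702/3685; a_3 = -24912/291115; a_4 = 9990/756899


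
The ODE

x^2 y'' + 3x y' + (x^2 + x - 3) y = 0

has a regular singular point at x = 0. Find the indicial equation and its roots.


Divide by x^2 to reach normal form y'' + P_1(x) y' + P_2(x) y = 0 with P_1(x) = 3/x and P_2(x) = 1 + 1/x - 3/x^2.
x = 0 is a singular point because the y'-coefficient 3/x has a pole at x = 0 and the y-coefficient 1 + 1/x - 3/x^2 has a pole at x = 0.
It is a regular singular point because x P_1(x) = p(x) = 3 and x^2 P_2(x) = q(x) = x^2 + x - 3 are polynomials, hence analytic at x = 0.
p(0) = 3,  q(0) = -3.
Indicial equation: r(r-1) + p(0) r + q(0) = 0, i.e. r^2 + (p(0) - 1) r + q(0) = 0, i.e. r^2 + 2 r - 3 = 0.
Discriminant: (2)^2 - 4(-3) = 16, so r = (-2 ± 4)/2.
Solving: r_1 = 1, r_2 = -3.

indicial: r^2 + 2 r - 3 = 0; roots r_1 = 1, r_2 = -3


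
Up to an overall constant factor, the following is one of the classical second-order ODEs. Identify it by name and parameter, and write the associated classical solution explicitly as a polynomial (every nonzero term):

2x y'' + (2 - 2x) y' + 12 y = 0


All three coefficients share the factor 2; dividing through by 2 gives  x y'' + (1 - x) y' + 6 y = 0.
This matches the Laguerre equation x y'' + (1 - x) y' + n y = 0 with n = 6; the polynomial solution is L_6(x).
With y = sum_k a_k x^k, matching x^k gives (k+1)k a_{k+1} + (k+1) a_{k+1} - k a_k + n a_k = 0, i.e. (k+1)^2 a_{k+1} = (k - n) a_k = (k - 6) a_k. The right side vanishes at k = 6, so the series terminates at degree 6.
Standard normalization L_n(0) = 1 gives a_0 = 1. Work upward with a_{k+1} = (k - 6) a_k / (k+1)^2:
  a_1 = (0 - 6)(1) / 1^2 = -6/1 = -6
  a_2 = (1 - 6)(-6) / 2^2 = 30/4 = 15/2
  a_3 = (2 - 6)(15/2) / 3^2 = -30/9 = -10/3
  a_4 = (3 - 6)(-10/3) / 4^2 = 10/16 = 5/8
  a_5 = (4 - 6)(5/8) / 5^2 = (-5/4)/25 = -1/20
  a_6 = (5 - 6)(-1/20) / 6^2 = (1/20)/36 = 1/720
Hence L_6(x) = x^6/720 - x^5/20 + 5 x^4/8 - 10 x^3/3 + 15 x^2/2 - 6 x + 1.

L_6(x); series = x^6/720 - x^5/20 + 5 x^4/8 - 10 x^3/3 + 15 x^2/2 - 6 x + 1


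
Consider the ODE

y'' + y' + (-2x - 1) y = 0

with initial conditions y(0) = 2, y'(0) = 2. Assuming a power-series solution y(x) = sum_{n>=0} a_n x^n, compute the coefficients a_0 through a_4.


Ansatz: y(x) = sum_{n>=0} a_n x^n, so y'(x) = sum_{n>=1} n a_n x^(n-1) and y''(x) = sum_{n>=2} n(n-1) a_n x^(n-2).
Substitute into P(x) y'' + Q(x) y' + R(x) y = 0 with P(x) = 1, Q(x) = 1, R(x) = -2x - 1, and match powers of x.
Initial conditions: a_0 = 2, a_1 = 2.
Setting the coefficient of each power of x to zero and solving order by order (substituting the coefficients already found):
  x^0: 2 a_2 + a_1 - a_0 = 0  ->  2 a_2 = -a_1 + a_0 = 0  ->  a_2 = 0
  x^1: 6 a_3 + 2 a_2 - a_1 - 2 a_0 = 0  ->  6 a_3 = -2 a_2 + a_1 + 2 a_0 = 6  ->  a_3 = 1
  x^2: 12 a_4 + 3 a_3 - a_2 - 2 a_1 = 0  ->  12 a_4 = -3 a_3 + a_2 + 2 a_1 = 1  ->  a_4 = 1/12
Truncated series: y(x) = 2 + 2 x + x^3 + (1/12) x^4 + O(x^5).

a_0 = 2; a_1 = 2; a_2 = 0; a_3 = 1; a_4 = 1/12
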